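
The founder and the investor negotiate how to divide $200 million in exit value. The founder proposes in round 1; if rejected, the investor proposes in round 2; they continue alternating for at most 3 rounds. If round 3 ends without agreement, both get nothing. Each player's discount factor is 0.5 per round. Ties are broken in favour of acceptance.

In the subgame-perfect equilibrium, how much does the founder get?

Round 3 (the founder proposes): the investor will accept anything ≥ 0, so the founder offers 0 and keeps 200.
Round 2 (the investor proposes): the founder can get 200 next round, worth 0.5 × 200 = 100 now, so the investor offers 100, keeping 100.
Round 1 (the founder proposes): the investor can get 100 next round, worth 0.5 × 100 = 50 now; the founder offers that and keeps 150.

150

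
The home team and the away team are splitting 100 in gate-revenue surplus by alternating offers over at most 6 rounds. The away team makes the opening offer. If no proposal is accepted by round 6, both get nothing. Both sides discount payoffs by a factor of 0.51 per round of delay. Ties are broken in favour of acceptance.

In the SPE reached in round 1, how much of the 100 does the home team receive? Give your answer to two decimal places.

Round 6 (the home team proposes): rejection yields 0 for the away team; the home team offers 0 and keeps 100.
Round 5 (the away team proposes): the home team can get 100 next round, worth 0.51 × 100 = 51 now; the away team offers that and keeps 49.
Round 4 (the home team proposes): the away team can get 49 next round, worth 0.51 × 49 = 24.99 now; the home team offers that and keeps 75.01.
Round 3 (the away team proposes): the home team can get 75.01 next round, worth 0.51 × 75.01 = 38.2551 now. The away team offers 38.2551 and keeps 100 − 38.2551 = 61.7449.
Round 2 (the home team proposes): the away team can get 61.7449 next round, worth 0.51 × 61.7449 = 31.489899 now, so the home team offers 31.489899, keeping 68.510101.
Round 1 (the away team proposes): the home team can get 68.510101 next round, worth 0.51 × 68.510101 = 34.94015151 now, so the away team offers 34.94015151, keeping 65.05984849.

34.94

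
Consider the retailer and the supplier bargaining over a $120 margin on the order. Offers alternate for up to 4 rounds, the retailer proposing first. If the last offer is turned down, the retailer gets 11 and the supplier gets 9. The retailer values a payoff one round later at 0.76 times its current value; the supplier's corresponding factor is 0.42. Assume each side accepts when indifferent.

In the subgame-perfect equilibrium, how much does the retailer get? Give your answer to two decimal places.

93.29

Solve by backward induction from round 4.
Round 4 (the supplier proposes): the retailer gets 11 if talks fail, so the supplier offers 11 and keeps 109.
Round 3 (the retailer proposes): the supplier can get 109 next round, worth 0.42 × 109 = 45.78 now. The retailer offers 45.78 and keeps 120 − 45.78 = 74.22.
Round 2 (the supplier proposes): the retailer can get 74.22 next round, worth 0.76 × 74.22 = 56.4072 now. The supplier offers 56.4072 and keeps 120 − 56.4072 = 63.5928.
Round 1 (the retailer proposes): the supplier can get 63.5928 next round, worth 0.42 × 63.5928 = 26.708976 now; the retailer offers that and keeps 93.291024.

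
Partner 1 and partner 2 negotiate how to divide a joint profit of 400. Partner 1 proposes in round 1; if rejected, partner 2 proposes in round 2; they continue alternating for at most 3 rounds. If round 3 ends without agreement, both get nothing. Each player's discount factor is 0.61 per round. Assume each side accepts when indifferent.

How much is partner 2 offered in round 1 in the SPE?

95.16

Solve by backward induction from round 3.
Round 3 (partner 1 proposes): rejection yields 0 for partner 2; partner 1 offers 0 and keeps 400.
Round 2 (partner 2 proposes): partner 1 can get 400 next round, worth 0.61 × 400 = 244 now, so partner 2 offers 244, keeping 156.
Round 1 (partner 1 proposes): partner 2 can get 156 next round, worth 0.61 × 156 = 95.16 now. Partner 1 offers 95.16 and keeps 400 − 95.16 = 304.84.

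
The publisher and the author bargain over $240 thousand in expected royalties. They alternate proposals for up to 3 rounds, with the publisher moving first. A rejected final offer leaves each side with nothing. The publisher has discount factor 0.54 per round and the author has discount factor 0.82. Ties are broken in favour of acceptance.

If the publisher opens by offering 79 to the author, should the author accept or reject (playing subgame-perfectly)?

Work out the author's continuation value if the offer is rejected.
Round 3 (the publisher proposes): the author will accept anything ≥ 0, so the publisher offers 0 and keeps 240.
Round 2 (the author proposes): the publisher can get 240 next round, worth 0.54 × 240 = 129.6 now. The author offers 129.6 and keeps 240 − 129.6 = 110.4.
So by rejecting in round 1, the author gets 110.4 next round, worth 0.82 × 110.4 = 90.528 now.
Offer 79 < 90.528, so the author rejects.

Reject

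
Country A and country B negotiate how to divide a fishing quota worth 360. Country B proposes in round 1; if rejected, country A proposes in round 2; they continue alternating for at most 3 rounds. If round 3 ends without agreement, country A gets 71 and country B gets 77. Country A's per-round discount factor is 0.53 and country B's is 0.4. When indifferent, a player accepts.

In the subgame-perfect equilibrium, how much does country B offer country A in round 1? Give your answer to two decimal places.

129.53

Round 3 (country B proposes): country A gets 71 if talks fail, so country B offers 71 and keeps 289.
Round 2 (country A proposes): country B can get 289 next round, worth 0.4 × 289 = 115.6 now. Country A offers 115.6 and keeps 360 − 115.6 = 244.4.
Round 1 (country B proposes): country A can get 244.4 next round, worth 0.53 × 244.4 = 129.532 now; country B offers that and keeps 230.468.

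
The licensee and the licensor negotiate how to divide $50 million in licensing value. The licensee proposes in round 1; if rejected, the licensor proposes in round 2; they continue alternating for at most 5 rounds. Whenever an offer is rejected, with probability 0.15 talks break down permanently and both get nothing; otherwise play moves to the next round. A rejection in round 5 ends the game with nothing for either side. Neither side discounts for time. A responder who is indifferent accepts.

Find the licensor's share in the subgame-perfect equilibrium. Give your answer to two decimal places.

10.98

By backward induction:
Round 5 (the licensee proposes): the licensor will accept anything ≥ 0, so the licensee offers 0 and keeps 50.
Round 4 (the licensor proposes): rejecting gives the licensee an expected 0.85 × 50 = 42.5, so the licensor offers 42.5, keeping 7.5.
Round 3 (the licensee proposes): rejecting gives the licensor an expected 0.85 × 7.5 = 6.375, so the licensee offers 6.375, keeping 43.625.
Round 2 (the licensor proposes): rejecting gives the licensee an expected 0.85 × 43.625 = 37.08125. The licensor offers 37.08125 and keeps 50 − 37.08125 = 12.91875.
Round 1 (the licensee proposes): rejecting gives the licensor an expected 0.85 × 12.91875 = 10.9809375; the licensee offers that and keeps 39.0190625.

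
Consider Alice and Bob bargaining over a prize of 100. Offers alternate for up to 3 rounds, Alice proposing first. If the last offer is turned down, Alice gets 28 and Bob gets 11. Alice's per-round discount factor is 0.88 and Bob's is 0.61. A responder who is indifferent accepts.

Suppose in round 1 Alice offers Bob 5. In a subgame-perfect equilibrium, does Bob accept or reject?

Reject

Work out Bob's continuation value if the offer is rejected.
Round 3 (Alice proposes): Bob gets 11 if talks fail, so Alice offers 11 and keeps 89.
Round 2 (Bob proposes): Alice can get 89 next round, worth 0.88 × 89 = 78.32 now; Bob offers that and keeps 21.68.
So by rejecting in round 1, Bob gets 21.68 next round, worth 0.61 × 21.68 = 13.2248 now.
Offer 5 < 13.2248, so Bob rejects.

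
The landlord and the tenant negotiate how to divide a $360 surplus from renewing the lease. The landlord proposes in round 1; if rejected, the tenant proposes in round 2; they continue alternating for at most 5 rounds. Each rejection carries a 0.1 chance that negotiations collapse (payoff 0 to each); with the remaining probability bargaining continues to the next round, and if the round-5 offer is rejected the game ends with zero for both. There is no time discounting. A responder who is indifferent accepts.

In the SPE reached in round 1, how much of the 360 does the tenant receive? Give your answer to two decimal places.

Round 5 (the landlord proposes): the tenant will accept anything ≥ 0, so the landlord offers 0 and keeps 360.
Round 4 (the tenant proposes): rejecting gives the landlord an expected 0.9 × 360 = 324. The tenant offers 324 and keeps 360 − 324 = 36.
Round 3 (the landlord proposes): rejecting gives the tenant an expected 0.9 × 36 = 32.4; the landlord offers that and keeps 327.6.
Round 2 (the tenant proposes): rejecting gives the landlord an expected 0.9 × 327.6 = 294.84; the tenant offers that and keeps 65.16.
Round 1 (the landlord proposes): rejecting gives the tenant an expected 0.9 × 65.16 = 58.644. The landlord offers 58.644 and keeps 360 − 58.644 = 301.356.

58.64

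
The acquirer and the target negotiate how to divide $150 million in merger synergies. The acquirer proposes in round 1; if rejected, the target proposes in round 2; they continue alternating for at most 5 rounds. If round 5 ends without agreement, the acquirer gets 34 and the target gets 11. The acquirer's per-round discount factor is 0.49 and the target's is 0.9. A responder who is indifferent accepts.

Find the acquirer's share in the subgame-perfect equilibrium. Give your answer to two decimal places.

48.65

Round 5 (the acquirer proposes): the target gets 11 if talks fail, so the acquirer offers 11 and keeps 139.
Round 4 (the target proposes): the acquirer can get 139 next round, worth 0.49 × 139 = 68.11 now. The target offers 68.11 and keeps 150 − 68.11 = 81.89.
Round 3 (the acquirer proposes): the target can get 81.89 next round, worth 0.9 × 81.89 = 73.701 now, so the acquirer offers 73.701, keeping 76.299.
Round 2 (the target proposes): the acquirer can get 76.299 next round, worth 0.49 × 76.299 = 37.38651 now, so the target offers 37.38651, keeping 112.61349.
Round 1 (the acquirer proposes): the target can get 112.61349 next round, worth 0.9 × 112.61349 = 101.352141 now, so the acquirer offers 101.352141, keeping 48.647859.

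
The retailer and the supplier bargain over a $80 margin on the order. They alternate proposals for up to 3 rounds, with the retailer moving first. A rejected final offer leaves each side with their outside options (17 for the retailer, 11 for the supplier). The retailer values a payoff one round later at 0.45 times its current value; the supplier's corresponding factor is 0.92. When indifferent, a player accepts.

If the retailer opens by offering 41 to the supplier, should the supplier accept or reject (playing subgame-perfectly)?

Reject

Round 3 (the retailer proposes): the supplier gets 11 if talks fail, so the retailer offers 11 and keeps 69.
Round 2 (the supplier proposes): the retailer can get 69 next round, worth 0.45 × 69 = 31.05 now; the supplier offers that and keeps 48.95.
So by rejecting in round 1, the supplier gets 48.95 next round, worth 0.92 × 48.95 = 45.034 now.
Offer 41 < 45.034, so the supplier rejects.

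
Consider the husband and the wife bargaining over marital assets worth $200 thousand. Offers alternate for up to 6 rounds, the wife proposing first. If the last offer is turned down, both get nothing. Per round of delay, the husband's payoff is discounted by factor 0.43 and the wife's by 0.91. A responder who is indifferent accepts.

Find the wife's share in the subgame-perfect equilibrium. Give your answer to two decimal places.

176.06

By backward induction:
Round 6 (the husband proposes): the wife will accept anything ≥ 0, so the husband offers 0 and keeps 200.
Round 5 (the wife proposes): the husband can get 200 next round, worth 0.43 × 200 = 86 now, so the wife offers 86, keeping 114.
Round 4 (the husband proposes): the wife can get 114 next round, worth 0.91 × 114 = 103.74 now; the husband offers that and keeps 96.26.
Round 3 (the wife proposes): the husband can get 96.26 next round, worth 0.43 × 96.26 = 41.3918 now. The wife offers 41.3918 and keeps 200 − 41.3918 = 158.6082.
Round 2 (the husband proposes): the wife can get 158.6082 next round, worth 0.91 × 158.6082 = 144.333462 now; the husband offers that and keeps 55.666538.
Round 1 (the wife proposes): the husband can get 55.666538 next round, worth 0.43 × 55.666538 = 23.93661134 now; the wife offers that and keeps 176.06338866.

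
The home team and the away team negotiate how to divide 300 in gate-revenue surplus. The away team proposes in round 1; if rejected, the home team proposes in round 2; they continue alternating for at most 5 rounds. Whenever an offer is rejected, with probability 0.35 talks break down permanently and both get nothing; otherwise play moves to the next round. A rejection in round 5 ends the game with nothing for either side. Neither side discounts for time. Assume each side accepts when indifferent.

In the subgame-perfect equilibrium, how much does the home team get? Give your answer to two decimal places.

97.09

Round 5 (the away team proposes): rejection yields 0 for the home team; the away team offers 0 and keeps 300.
Round 4 (the home team proposes): rejecting gives the away team an expected 0.65 × 300 = 195; the home team offers that and keeps 105.
Round 3 (the away team proposes): rejecting gives the home team an expected 0.65 × 105 = 68.25; the away team offers that and keeps 231.75.
Round 2 (the home team proposes): rejecting gives the away team an expected 0.65 × 231.75 = 150.6375. The home team offers 150.6375 and keeps 300 − 150.6375 = 149.3625.
Round 1 (the away team proposes): rejecting gives the home team an expected 0.65 × 149.3625 = 97.085625. The away team offers 97.085625 and keeps 300 − 97.085625 = 202.914375.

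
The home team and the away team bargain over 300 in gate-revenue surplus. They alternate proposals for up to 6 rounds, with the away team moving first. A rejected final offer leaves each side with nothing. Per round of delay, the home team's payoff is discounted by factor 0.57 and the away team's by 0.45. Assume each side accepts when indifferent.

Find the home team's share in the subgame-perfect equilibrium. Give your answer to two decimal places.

129.42

Round 6 (the home team proposes): rejection yields 0 for the away team; the home team offers 0 and keeps 300.
Round 5 (the away team proposes): the home team can get 300 next round, worth 0.57 × 300 = 171 now, so the away team offers 171, keeping 129.
Round 4 (the home team proposes): the away team can get 129 next round, worth 0.45 × 129 = 58.05 now; the home team offers that and keeps 241.95.
Round 3 (the away team proposes): the home team can get 241.95 next round, worth 0.57 × 241.95 = 137.9115 now, so the away team offers 137.9115, keeping 162.0885.
Round 2 (the home team proposes): the away team can get 162.0885 next round, worth 0.45 × 162.0885 = 72.939825 now, so the home team offers 72.939825, keeping 227.060175.
Round 1 (the away team proposes): the home team can get 227.060175 next round, worth 0.57 × 227.060175 = 129.42429975 now; the away team offers that and keeps 170.57570025.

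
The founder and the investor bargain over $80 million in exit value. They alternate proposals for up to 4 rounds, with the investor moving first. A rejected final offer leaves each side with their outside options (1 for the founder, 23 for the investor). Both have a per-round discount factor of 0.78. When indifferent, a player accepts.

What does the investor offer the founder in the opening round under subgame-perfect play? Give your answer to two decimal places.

40.78

Round 4 (the founder proposes): the investor gets 23 if talks fail, so the founder offers 23 and keeps 57.
Round 3 (the investor proposes): the founder can get 57 next round, worth 0.78 × 57 = 44.46 now. The investor offers 44.46 and keeps 80 − 44.46 = 35.54.
Round 2 (the founder proposes): the investor can get 35.54 next round, worth 0.78 × 35.54 = 27.7212 now, so the founder offers 27.7212, keeping 52.2788.
Round 1 (the investor proposes): the founder can get 52.2788 next round, worth 0.78 × 52.2788 = 40.777464 now. The investor offers 40.777464 and keeps 80 − 40.777464 = 39.222536.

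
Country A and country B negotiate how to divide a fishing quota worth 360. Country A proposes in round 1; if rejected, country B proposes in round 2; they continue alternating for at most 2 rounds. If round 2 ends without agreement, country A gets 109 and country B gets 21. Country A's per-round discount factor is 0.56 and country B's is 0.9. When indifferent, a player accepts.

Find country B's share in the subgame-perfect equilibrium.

225.9

Round 2 (country B proposes): country A gets 109 if talks fail, so country B offers 109 and keeps 251.
Round 1 (country A proposes): country B can get 251 next round, worth 0.9 × 251 = 225.9 now. Country A offers 225.9 and keeps 360 − 225.9 = 134.1.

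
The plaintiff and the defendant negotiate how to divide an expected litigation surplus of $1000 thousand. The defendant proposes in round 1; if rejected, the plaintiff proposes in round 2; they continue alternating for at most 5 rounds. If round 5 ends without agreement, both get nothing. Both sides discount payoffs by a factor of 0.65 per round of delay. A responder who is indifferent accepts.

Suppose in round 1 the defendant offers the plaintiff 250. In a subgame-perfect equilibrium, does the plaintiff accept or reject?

Work out the plaintiff's continuation value if the offer is rejected.
Round 5 (the defendant proposes): the plaintiff will accept anything ≥ 0, so the defendant offers 0 and keeps 1000.
Round 4 (the plaintiff proposes): the defendant can get 1000 next round, worth 0.65 × 1000 = 650 now; the plaintiff offers that and keeps 350.
Round 3 (the defendant proposes): the plaintiff can get 350 next round, worth 0.65 × 350 = 227.5 now. The defendant offers 227.5 and keeps 1000 − 227.5 = 772.5.
Round 2 (the plaintiff proposes): the defendant can get 772.5 next round, worth 0.65 × 772.5 = 502.125 now. The plaintiff offers 502.125 and keeps 1000 − 502.125 = 497.875.
So by rejecting in round 1, the plaintiff gets 497.875 next round, worth 0.65 × 497.875 = 323.61875 now.
Offer 250 < 323.61875, so the plaintiff rejects.

Reject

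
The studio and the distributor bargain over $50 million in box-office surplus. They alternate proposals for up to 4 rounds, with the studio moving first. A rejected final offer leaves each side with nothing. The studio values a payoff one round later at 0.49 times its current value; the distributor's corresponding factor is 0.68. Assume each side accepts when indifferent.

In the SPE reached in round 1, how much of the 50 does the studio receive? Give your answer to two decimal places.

Round 4 (the distributor proposes): rejection yields 0 for the studio; the distributor offers 0 and keeps 50.
Round 3 (the studio proposes): the distributor can get 50 next round, worth 0.68 × 50 = 34 now. The studio offers 34 and keeps 50 − 34 = 16.
Round 2 (the distributor proposes): the studio can get 16 next round, worth 0.49 × 16 = 7.84 now; the distributor offers that and keeps 42.16.
Round 1 (the studio proposes): the distributor can get 42.16 next round, worth 0.68 × 42.16 = 28.6688 now, so the studio offers 28.6688, keeping 21.3312.

21.33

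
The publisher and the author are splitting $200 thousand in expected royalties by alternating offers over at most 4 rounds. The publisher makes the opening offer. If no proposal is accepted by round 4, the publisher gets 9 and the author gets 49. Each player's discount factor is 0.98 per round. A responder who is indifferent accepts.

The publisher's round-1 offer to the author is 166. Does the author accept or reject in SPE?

Reject

Work out the author's continuation value if the offer is rejected.
Round 4 (the author proposes): the publisher gets 9 if talks fail, so the author offers 9 and keeps 191.
Round 3 (the publisher proposes): the author can get 191 next round, worth 0.98 × 191 = 187.18 now; the publisher offers that and keeps 12.82.
Round 2 (the author proposes): the publisher can get 12.82 next round, worth 0.98 × 12.82 = 12.5636 now. The author offers 12.5636 and keeps 200 − 12.5636 = 187.4364.
So by rejecting in round 1, the author gets 187.4364 next round, worth 0.98 × 187.4364 = 183.687672 now.
Offer 166 < 183.687672, so the author rejects.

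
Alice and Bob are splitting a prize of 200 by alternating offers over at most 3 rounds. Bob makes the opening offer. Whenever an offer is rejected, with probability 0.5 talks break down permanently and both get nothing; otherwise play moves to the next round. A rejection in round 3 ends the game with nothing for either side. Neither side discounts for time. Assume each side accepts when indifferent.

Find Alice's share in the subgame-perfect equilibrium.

By backward induction:
Round 3 (Bob proposes): rejection yields 0 for Alice; Bob offers 0 and keeps 200.
Round 2 (Alice proposes): rejecting gives Bob an expected 0.5 × 200 = 100; Alice offers that and keeps 100.
Round 1 (Bob proposes): rejecting gives Alice an expected 0.5 × 100 = 50; Bob offers that and keeps 150.

50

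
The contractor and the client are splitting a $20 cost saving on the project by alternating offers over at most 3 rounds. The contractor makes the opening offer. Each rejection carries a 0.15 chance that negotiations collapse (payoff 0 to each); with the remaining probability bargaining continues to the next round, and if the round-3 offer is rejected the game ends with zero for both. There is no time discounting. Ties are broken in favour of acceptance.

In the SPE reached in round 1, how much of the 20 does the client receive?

2.55

By backward induction:
Round 3 (the contractor proposes): rejection yields 0 for the client; the contractor offers 0 and keeps 20.
Round 2 (the client proposes): rejecting gives the contractor an expected 0.85 × 20 = 17; the client offers that and keeps 3.
Round 1 (the contractor proposes): rejecting gives the client an expected 0.85 × 3 = 2.55. The contractor offers 2.55 and keeps 20 − 2.55 = 17.45.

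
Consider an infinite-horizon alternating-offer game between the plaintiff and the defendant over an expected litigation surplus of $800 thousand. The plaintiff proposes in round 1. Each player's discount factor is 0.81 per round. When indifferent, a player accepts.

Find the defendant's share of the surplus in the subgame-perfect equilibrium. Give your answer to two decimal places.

When the plaintiff proposes, the defendant accepts any offer worth at least 0.81 times what the defendant would get by proposing next round; and vice versa.
This gives x = 800 − 0.81y and y = 800 − 0.81x, where x and y are each side's share when it proposes.
Hence (1 − 0.81·0.81)x = 800(1 − 0.81), i.e. 0.3439·x = 152.
x ≈ 441.9890; the defendant's share is 800 − x ≈ 358.0110.

358.01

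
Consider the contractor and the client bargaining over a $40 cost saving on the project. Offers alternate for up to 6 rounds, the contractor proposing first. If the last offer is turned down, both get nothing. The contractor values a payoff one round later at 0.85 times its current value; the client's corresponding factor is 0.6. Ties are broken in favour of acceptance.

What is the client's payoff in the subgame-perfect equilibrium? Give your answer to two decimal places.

11.68

Round 6 (the client proposes): rejection yields 0 for the contractor; the client offers 0 and keeps 40.
Round 5 (the contractor proposes): the client can get 40 next round, worth 0.6 × 40 = 24 now; the contractor offers that and keeps 16.
Round 4 (the client proposes): the contractor can get 16 next round, worth 0.85 × 16 = 13.6 now, so the client offers 13.6, keeping 26.4.
Round 3 (the contractor proposes): the client can get 26.4 next round, worth 0.6 × 26.4 = 15.84 now; the contractor offers that and keeps 24.16.
Round 2 (the client proposes): the contractor can get 24.16 next round, worth 0.85 × 24.16 = 20.536 now, so the client offers 20.536, keeping 19.464.
Round 1 (the contractor proposes): the client can get 19.464 next round, worth 0.6 × 19.464 = 11.6784 now; the contractor offers that and keeps 28.3216.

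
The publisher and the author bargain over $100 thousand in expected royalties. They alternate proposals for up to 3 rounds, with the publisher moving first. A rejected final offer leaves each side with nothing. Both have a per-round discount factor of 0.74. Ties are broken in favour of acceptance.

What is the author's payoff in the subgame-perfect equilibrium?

19.24

Solve by backward induction from round 3.
Round 3 (the publisher proposes): rejection yields 0 for the author; the publisher offers 0 and keeps 100.
Round 2 (the author proposes): the publisher can get 100 next round, worth 0.74 × 100 = 74 now. The author offers 74 and keeps 100 − 74 = 26.
Round 1 (the publisher proposes): the author can get 26 next round, worth 0.74 × 26 = 19.24 now, so the publisher offers 19.24, keeping 80.76.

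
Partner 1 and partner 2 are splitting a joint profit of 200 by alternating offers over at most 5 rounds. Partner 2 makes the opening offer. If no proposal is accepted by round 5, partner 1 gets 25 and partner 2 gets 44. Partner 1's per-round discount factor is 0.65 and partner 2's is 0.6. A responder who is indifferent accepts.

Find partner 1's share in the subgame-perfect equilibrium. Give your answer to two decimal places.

76.08

Solve by backward induction from round 5.
Round 5 (partner 2 proposes): partner 1 gets 25 if talks fail, so partner 2 offers 25 and keeps 175.
Round 4 (partner 1 proposes): partner 2 can get 175 next round, worth 0.6 × 175 = 105 now, so partner 1 offers 105, keeping 95.
Round 3 (partner 2 proposes): partner 1 can get 95 next round, worth 0.65 × 95 = 61.75 now; partner 2 offers that and keeps 138.25.
Round 2 (partner 1 proposes): partner 2 can get 138.25 next round, worth 0.6 × 138.25 = 82.95 now. Partner 1 offers 82.95 and keeps 200 − 82.95 = 117.05.
Round 1 (partner 2 proposes): partner 1 can get 117.05 next round, worth 0.65 × 117.05 = 76.0825 now. Partner 2 offers 76.0825 and keeps 200 − 76.0825 = 123.9175.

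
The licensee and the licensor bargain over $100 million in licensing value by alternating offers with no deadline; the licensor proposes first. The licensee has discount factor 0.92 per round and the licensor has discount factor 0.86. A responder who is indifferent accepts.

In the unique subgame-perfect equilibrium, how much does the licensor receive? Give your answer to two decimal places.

In a stationary SPE each proposer offers the other exactly their discounted continuation value.
If the licensor keeps x when proposing and the licensee keeps y when proposing, then x = 100 − 0.92y and y = 100 − 0.86x.
Solving: x = 100(1 − 0.92) / (1 − 0.86·0.92) = 8 / 0.2088 ≈ 38.3142.
The licensee gets 100 − 38.3142 ≈ 61.6858.

38.31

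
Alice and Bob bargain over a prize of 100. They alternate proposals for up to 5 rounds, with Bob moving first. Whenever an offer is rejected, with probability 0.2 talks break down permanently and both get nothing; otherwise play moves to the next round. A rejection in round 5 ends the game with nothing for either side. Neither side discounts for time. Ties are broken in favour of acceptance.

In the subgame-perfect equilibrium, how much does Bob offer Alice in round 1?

Round 5 (Bob proposes): rejection yields 0 for Alice; Bob offers 0 and keeps 100.
Round 4 (Alice proposes): rejecting gives Bob an expected 0.8 × 100 = 80; Alice offers that and keeps 20.
Round 3 (Bob proposes): rejecting gives Alice an expected 0.8 × 20 = 16, so Bob offers 16, keeping 84.
Round 2 (Alice proposes): rejecting gives Bob an expected 0.8 × 84 = 67.2. Alice offers 67.2 and keeps 100 − 67.2 = 32.8.
Round 1 (Bob proposes): rejecting gives Alice an expected 0.8 × 32.8 = 26.24, so Bob offers 26.24, keeping 73.76.

26.24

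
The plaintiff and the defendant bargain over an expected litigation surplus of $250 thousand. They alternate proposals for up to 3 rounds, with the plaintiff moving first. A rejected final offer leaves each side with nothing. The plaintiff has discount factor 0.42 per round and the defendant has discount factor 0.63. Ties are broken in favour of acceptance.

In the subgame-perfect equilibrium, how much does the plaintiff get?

Solve by backward induction from round 3.
Round 3 (the plaintiff proposes): rejection yields 0 for the defendant; the plaintiff offers 0 and keeps 250.
Round 2 (the defendant proposes): the plaintiff can get 250 next round, worth 0.42 × 250 = 105 now; the defendant offers that and keeps 145.
Round 1 (the plaintiff proposes): the defendant can get 145 next round, worth 0.63 × 145 = 91.35 now. The plaintiff offers 91.35 and keeps 250 − 91.35 = 158.65.

158.65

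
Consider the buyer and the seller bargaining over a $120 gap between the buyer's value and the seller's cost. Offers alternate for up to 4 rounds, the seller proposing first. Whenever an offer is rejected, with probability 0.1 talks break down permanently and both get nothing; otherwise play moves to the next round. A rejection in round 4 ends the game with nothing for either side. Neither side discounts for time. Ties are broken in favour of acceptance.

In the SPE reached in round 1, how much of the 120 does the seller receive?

21.72

By backward induction:
Round 4 (the buyer proposes): rejection yields 0 for the seller; the buyer offers 0 and keeps 120.
Round 3 (the seller proposes): rejecting gives the buyer an expected 0.9 × 120 = 108, so the seller offers 108, keeping 12.
Round 2 (the buyer proposes): rejecting gives the seller an expected 0.9 × 12 = 10.8; the buyer offers that and keeps 109.2.
Round 1 (the seller proposes): rejecting gives the buyer an expected 0.9 × 109.2 = 98.28; the seller offers that and keeps 21.72.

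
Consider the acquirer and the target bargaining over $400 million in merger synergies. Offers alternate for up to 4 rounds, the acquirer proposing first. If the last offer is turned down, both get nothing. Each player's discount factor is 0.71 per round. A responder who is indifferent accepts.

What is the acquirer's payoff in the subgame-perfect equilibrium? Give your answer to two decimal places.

174.48

Round 4 (the target proposes): rejection yields 0 for the acquirer; the target offers 0 and keeps 400.
Round 3 (the acquirer proposes): the target can get 400 next round, worth 0.71 × 400 = 284 now, so the acquirer offers 284, keeping 116.
Round 2 (the target proposes): the acquirer can get 116 next round, worth 0.71 × 116 = 82.36 now. The target offers 82.36 and keeps 400 − 82.36 = 317.64.
Round 1 (the acquirer proposes): the target can get 317.64 next round, worth 0.71 × 317.64 = 225.5244 now. The acquirer offers 225.5244 and keeps 400 − 225.5244 = 174.4756.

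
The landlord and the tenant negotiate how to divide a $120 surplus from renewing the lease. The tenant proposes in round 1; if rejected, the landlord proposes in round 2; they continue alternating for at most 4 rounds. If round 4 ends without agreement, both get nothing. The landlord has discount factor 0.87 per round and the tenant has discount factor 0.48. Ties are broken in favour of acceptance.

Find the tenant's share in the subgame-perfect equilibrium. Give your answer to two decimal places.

22.11

Round 4 (the landlord proposes): rejection yields 0 for the tenant; the landlord offers 0 and keeps 120.
Round 3 (the tenant proposes): the landlord can get 120 next round, worth 0.87 × 120 = 104.4 now, so the tenant offers 104.4, keeping 15.6.
Round 2 (the landlord proposes): the tenant can get 15.6 next round, worth 0.48 × 15.6 = 7.488 now, so the landlord offers 7.488, keeping 112.512.
Round 1 (the tenant proposes): the landlord can get 112.512 next round, worth 0.87 × 112.512 = 97.88544 now. The tenant offers 97.88544 and keeps 120 − 97.88544 = 22.11456.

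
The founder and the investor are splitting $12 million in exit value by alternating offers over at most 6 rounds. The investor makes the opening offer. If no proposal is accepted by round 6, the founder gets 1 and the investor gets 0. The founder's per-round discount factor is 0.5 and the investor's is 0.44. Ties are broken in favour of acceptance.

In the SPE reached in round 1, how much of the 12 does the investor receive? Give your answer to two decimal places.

7.61

Round 6 (the founder proposes): rejection yields 0 for the investor; the founder offers 0 and keeps 12.
Round 5 (the investor proposes): the founder can get 12 next round, worth 0.5 × 12 = 6 now; the investor offers that and keeps 6.
Round 4 (the founder proposes): the investor can get 6 next round, worth 0.44 × 6 = 2.64 now. The founder offers 2.64 and keeps 12 − 2.64 = 9.36.
Round 3 (the investor proposes): the founder can get 9.36 next round, worth 0.5 × 9.36 = 4.68 now, so the investor offers 4.68, keeping 7.32.
Round 2 (the founder proposes): the investor can get 7.32 next round, worth 0.44 × 7.32 = 3.2208 now. The founder offers 3.2208 and keeps 12 − 3.2208 = 8.7792.
Round 1 (the investor proposes): the founder can get 8.7792 next round, worth 0.5 × 8.7792 = 4.3896 now; the investor offers that and keeps 7.6104.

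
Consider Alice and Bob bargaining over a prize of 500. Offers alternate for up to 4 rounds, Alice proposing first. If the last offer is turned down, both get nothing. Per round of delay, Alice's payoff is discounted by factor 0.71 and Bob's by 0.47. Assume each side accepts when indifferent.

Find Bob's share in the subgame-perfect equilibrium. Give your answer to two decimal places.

146.57

Solve by backward induction from round 4.
Round 4 (Bob proposes): rejection yields 0 for Alice; Bob offers 0 and keeps 500.
Round 3 (Alice proposes): Bob can get 500 next round, worth 0.47 × 500 = 235 now. Alice offers 235 and keeps 500 − 235 = 265.
Round 2 (Bob proposes): Alice can get 265 next round, worth 0.71 × 265 = 188.15 now; Bob offers that and keeps 311.85.
Round 1 (Alice proposes): Bob can get 311.85 next round, worth 0.47 × 311.85 = 146.5695 now. Alice offers 146.5695 and keeps 500 − 146.5695 = 353.4305.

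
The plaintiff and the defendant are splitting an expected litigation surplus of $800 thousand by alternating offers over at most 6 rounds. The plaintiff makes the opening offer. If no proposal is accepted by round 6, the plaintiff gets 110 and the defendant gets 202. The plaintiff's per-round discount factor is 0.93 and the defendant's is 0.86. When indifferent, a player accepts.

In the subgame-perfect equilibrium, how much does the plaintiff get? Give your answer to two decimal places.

Round 6 (the defendant proposes): the plaintiff gets 110 if talks fail, so the defendant offers 110 and keeps 690.
Round 5 (the plaintiff proposes): the defendant can get 690 next round, worth 0.86 × 690 = 593.4 now; the plaintiff offers that and keeps 206.6.
Round 4 (the defendant proposes): the plaintiff can get 206.6 next round, worth 0.93 × 206.6 = 192.138 now; the defendant offers that and keeps 607.862.
Round 3 (the plaintiff proposes): the defendant can get 607.862 next round, worth 0.86 × 607.862 = 522.76132 now. The plaintiff offers 522.76132 and keeps 800 − 522.76132 = 277.23868.
Round 2 (the defendant proposes): the plaintiff can get 277.23868 next round, worth 0.93 × 277.23868 = 257.8319724 now; the defendant offers that and keeps 542.1680276.
Round 1 (the plaintiff proposes): the defendant can get 542.1680276 next round, worth 0.86 × 542.1680276 = 466.264503736 now, so the plaintiff offers 466.264503736, keeping 333.735496264.

333.74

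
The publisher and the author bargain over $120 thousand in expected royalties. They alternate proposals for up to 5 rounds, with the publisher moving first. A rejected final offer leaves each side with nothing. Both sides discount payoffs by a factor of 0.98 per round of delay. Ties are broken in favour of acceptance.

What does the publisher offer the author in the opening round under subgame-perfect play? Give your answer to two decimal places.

4.61

Work backward from the last round.
Round 5 (the publisher proposes): rejection yields 0 for the author; the publisher offers 0 and keeps 120.
Round 4 (the author proposes): the publisher can get 120 next round, worth 0.98 × 120 = 117.6 now. The author offers 117.6 and keeps 120 − 117.6 = 2.4.
Round 3 (the publisher proposes): the author can get 2.4 next round, worth 0.98 × 2.4 = 2.352 now, so the publisher offers 2.352, keeping 117.648.
Round 2 (the author proposes): the publisher can get 117.648 next round, worth 0.98 × 117.648 = 115.29504 now, so the author offers 115.29504, keeping 4.70496.
Round 1 (the publisher proposes): the author can get 4.70496 next round, worth 0.98 × 4.70496 = 4.6108608 now; the publisher offers that and keeps 115.3891392.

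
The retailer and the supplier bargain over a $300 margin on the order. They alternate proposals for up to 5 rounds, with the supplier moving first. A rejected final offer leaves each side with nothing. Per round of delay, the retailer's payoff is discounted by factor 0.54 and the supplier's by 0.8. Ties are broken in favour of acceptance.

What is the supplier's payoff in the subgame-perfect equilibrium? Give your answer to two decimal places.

253.60

Round 5 (the supplier proposes): the retailer will accept anything ≥ 0, so the supplier offers 0 and keeps 300.
Round 4 (the retailer proposes): the supplier can get 300 next round, worth 0.8 × 300 = 240 now; the retailer offers that and keeps 60.
Round 3 (the supplier proposes): the retailer can get 60 next round, worth 0.54 × 60 = 32.4 now; the supplier offers that and keeps 267.6.
Round 2 (the retailer proposes): the supplier can get 267.6 next round, worth 0.8 × 267.6 = 214.08 now, so the retailer offers 214.08, keeping 85.92.
Round 1 (the supplier proposes): the retailer can get 85.92 next round, worth 0.54 × 85.92 = 46.3968 now; the supplier offers that and keeps 253.6032.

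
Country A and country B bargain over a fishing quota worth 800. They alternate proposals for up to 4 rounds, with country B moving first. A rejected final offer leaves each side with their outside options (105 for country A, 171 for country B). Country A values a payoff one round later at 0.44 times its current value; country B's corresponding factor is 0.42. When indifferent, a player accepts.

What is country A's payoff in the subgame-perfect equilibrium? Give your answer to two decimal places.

Solve by backward induction from round 4.
Round 4 (country A proposes): country B gets 171 if talks fail, so country A offers 171 and keeps 629.
Round 3 (country B proposes): country A can get 629 next round, worth 0.44 × 629 = 276.76 now. Country B offers 276.76 and keeps 800 − 276.76 = 523.24.
Round 2 (country A proposes): country B can get 523.24 next round, worth 0.42 × 523.24 = 219.7608 now, so country A offers 219.7608, keeping 580.2392.
Round 1 (country B proposes): country A can get 580.2392 next round, worth 0.44 × 580.2392 = 255.305248 now. Country B offers 255.305248 and keeps 800 − 255.305248 = 544.694752.

255.31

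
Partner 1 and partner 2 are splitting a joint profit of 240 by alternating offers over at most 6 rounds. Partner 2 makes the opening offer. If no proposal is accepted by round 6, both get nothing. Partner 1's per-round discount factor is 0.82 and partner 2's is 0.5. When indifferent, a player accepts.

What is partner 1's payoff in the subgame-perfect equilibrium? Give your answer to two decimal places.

Round 6 (partner 1 proposes): partner 2 will accept anything ≥ 0, so partner 1 offers 0 and keeps 240.
Round 5 (partner 2 proposes): partner 1 can get 240 next round, worth 0.82 × 240 = 196.8 now, so partner 2 offers 196.8, keeping 43.2.
Round 4 (partner 1 proposes): partner 2 can get 43.2 next round, worth 0.5 × 43.2 = 21.6 now. Partner 1 offers 21.6 and keeps 240 − 21.6 = 218.4.
Round 3 (partner 2 proposes): partner 1 can get 218.4 next round, worth 0.82 × 218.4 = 179.088 now; partner 2 offers that and keeps 60.912.
Round 2 (partner 1 proposes): partner 2 can get 60.912 next round, worth 0.5 × 60.912 = 30.456 now, so partner 1 offers 30.456, keeping 209.544.
Round 1 (partner 2 proposes): partner 1 can get 209.544 next round, worth 0.82 × 209.544 = 171.82608 now; partner 2 offers that and keeps 68.17392.

171.83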